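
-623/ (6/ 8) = -2492/ 3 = -830.67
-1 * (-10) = 10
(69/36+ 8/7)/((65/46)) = 5911/2730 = 2.17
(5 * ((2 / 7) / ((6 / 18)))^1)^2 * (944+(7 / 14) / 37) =31435650 / 1813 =17339.02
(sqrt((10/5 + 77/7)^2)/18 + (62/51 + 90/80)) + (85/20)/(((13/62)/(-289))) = -93160699/15912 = -5854.74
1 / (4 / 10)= 5 / 2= 2.50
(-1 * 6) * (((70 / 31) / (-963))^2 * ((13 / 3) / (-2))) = 63700 / 891201609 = 0.00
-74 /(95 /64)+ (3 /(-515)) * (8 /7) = -3415112 /68495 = -49.86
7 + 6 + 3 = 16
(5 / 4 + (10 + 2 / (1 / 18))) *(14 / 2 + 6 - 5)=378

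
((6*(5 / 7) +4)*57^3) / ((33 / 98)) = 50125572 / 11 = 4556870.18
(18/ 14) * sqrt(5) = 9 * sqrt(5)/ 7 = 2.87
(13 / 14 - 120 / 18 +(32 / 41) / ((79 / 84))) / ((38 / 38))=-667703 / 136038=-4.91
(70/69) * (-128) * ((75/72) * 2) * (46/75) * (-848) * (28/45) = 21274624/243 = 87549.89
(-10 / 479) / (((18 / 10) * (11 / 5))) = -250 / 47421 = -0.01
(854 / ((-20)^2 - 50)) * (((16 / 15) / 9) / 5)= 0.06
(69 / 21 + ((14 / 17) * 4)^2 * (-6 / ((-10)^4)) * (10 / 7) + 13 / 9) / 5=10744082 / 11379375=0.94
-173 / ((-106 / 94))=8131 / 53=153.42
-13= -13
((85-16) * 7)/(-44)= -483/44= -10.98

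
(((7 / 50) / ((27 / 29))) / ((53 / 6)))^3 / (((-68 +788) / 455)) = 761253857 / 244195499250000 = 0.00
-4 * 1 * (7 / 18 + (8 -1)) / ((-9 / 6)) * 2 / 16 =133 / 54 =2.46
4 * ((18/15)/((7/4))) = 96/35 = 2.74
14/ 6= 7/ 3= 2.33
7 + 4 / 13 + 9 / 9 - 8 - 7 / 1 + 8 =17 / 13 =1.31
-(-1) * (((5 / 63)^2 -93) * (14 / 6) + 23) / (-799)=0.24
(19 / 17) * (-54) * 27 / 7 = -27702 / 119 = -232.79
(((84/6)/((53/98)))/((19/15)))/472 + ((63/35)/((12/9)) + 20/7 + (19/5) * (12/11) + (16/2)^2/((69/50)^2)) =18296720879509/435612551220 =42.00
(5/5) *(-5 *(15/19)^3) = -16875/6859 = -2.46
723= 723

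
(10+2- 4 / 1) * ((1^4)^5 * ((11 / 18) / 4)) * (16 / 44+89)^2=966289 / 99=9760.49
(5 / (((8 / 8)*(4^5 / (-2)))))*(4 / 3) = -5 / 384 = -0.01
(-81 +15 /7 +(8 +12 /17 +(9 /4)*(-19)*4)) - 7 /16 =-459985 /1904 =-241.59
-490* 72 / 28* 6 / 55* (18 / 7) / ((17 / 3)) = -11664 / 187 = -62.37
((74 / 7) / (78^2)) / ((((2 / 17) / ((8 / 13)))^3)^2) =1829048428544 / 51391035423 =35.59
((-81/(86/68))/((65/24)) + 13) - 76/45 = -310333/25155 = -12.34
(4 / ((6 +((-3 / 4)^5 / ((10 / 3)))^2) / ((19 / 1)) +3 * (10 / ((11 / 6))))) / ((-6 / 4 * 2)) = -87660953600 / 1096618318353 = -0.08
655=655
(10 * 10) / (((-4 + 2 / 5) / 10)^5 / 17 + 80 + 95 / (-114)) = 99609375000 / 78857067581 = 1.26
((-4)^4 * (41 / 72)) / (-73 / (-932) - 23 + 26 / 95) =-116164480 / 18047277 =-6.44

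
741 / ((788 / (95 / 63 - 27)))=-198341 / 8274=-23.97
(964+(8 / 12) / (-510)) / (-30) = -737459 / 22950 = -32.13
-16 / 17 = -0.94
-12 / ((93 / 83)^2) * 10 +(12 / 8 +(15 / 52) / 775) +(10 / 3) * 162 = 334252249 / 749580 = 445.92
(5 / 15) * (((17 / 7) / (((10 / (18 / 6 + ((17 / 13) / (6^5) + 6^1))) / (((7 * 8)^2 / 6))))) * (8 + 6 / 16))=3189.26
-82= -82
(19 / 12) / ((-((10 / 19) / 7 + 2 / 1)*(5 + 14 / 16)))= -2527 / 19458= -0.13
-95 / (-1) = 95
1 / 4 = 0.25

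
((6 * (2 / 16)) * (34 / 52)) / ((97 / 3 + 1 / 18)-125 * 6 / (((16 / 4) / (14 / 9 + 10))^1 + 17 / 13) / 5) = -19737 / 2346812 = -0.01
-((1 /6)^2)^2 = -1 /1296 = -0.00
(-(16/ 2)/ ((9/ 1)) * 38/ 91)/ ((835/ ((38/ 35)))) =-11552/ 23935275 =-0.00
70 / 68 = 35 / 34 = 1.03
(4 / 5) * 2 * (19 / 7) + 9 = 467 / 35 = 13.34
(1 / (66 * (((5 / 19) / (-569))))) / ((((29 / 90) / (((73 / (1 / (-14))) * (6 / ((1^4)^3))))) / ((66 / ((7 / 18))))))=3068421264 / 29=105807629.79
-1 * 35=-35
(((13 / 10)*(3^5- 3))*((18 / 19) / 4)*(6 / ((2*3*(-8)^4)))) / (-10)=-351 / 194560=-0.00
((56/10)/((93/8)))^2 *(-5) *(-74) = 3713024/43245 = 85.86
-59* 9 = -531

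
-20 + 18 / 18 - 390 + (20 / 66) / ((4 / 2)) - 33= -14581 / 33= -441.85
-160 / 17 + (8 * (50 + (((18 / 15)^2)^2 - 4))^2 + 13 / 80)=1963427630041 / 106250000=18479.32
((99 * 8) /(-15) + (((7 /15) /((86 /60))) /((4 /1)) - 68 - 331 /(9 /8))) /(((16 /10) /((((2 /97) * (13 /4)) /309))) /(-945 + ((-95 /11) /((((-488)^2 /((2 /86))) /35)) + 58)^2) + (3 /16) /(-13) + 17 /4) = -5125866551949749081980418824 /90000683285653196241707799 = -56.95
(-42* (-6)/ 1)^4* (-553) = -2230115182848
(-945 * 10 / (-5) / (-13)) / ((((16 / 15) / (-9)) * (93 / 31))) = 42525 / 104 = 408.89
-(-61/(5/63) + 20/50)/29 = 3841/145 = 26.49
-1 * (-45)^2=-2025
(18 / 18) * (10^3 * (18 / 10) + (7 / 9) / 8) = 129607 / 72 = 1800.10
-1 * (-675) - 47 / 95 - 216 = 43558 / 95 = 458.51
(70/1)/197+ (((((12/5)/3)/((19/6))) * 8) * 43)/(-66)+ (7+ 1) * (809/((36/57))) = 6328108064/617595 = 10246.37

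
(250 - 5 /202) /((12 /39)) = 656435 /808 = 812.42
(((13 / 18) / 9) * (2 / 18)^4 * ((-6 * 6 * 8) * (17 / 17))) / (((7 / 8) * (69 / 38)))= -63232 / 28520667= -0.00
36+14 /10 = 187 /5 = 37.40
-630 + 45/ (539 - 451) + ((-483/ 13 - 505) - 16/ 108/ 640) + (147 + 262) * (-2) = -1229121683/ 617760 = -1989.64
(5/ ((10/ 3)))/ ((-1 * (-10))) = 0.15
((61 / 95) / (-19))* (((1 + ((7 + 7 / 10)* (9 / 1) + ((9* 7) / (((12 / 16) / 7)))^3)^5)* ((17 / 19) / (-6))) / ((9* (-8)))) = -36011348769108455825973157537296621922647042019841 / 1481544000000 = -24306634679164746930211430000000000000.00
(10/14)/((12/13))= 0.77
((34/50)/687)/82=17/1408350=0.00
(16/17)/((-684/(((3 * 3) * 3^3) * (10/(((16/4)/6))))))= -1620/323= -5.02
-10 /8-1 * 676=-2709 /4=-677.25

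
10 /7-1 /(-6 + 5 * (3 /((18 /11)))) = 148 /133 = 1.11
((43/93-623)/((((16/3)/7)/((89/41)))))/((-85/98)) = 220923899/108035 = 2044.93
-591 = -591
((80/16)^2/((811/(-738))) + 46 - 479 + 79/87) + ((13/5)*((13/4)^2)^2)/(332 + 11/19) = -259074735496021/570687594240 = -453.97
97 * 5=485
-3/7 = -0.43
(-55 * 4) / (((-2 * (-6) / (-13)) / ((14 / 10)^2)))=7007 / 15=467.13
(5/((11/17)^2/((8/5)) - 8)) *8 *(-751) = 3881.98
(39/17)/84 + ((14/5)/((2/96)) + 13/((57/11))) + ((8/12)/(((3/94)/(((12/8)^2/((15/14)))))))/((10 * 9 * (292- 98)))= 81088997123/592155900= 136.94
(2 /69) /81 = 0.00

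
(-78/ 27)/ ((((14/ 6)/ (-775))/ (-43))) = -866450/ 21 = -41259.52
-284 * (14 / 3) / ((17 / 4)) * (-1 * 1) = 15904 / 51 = 311.84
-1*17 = -17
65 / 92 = 0.71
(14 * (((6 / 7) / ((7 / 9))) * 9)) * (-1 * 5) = -4860 / 7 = -694.29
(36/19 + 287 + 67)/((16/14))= 23667/76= 311.41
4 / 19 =0.21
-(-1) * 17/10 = 17/10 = 1.70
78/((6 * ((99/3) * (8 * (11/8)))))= 0.04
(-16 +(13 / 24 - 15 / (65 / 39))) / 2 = -587 / 48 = -12.23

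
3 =3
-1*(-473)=473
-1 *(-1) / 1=1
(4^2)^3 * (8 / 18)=16384 / 9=1820.44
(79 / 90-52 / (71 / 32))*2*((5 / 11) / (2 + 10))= -144151 / 84348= -1.71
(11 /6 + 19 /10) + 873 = 13151 /15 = 876.73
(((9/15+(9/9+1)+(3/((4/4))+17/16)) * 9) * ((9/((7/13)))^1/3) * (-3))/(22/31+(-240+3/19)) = 330575661/78875440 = 4.19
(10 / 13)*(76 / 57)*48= 640 / 13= 49.23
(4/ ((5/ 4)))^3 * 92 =376832/ 125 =3014.66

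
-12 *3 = -36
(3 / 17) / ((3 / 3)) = 3 / 17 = 0.18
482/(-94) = -241/47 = -5.13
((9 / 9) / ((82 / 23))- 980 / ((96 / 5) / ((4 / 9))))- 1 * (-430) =451208 / 1107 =407.60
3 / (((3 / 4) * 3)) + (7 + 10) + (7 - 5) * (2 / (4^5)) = 14083 / 768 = 18.34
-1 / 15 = -0.07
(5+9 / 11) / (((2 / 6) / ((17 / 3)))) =1088 / 11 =98.91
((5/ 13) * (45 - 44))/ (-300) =-1/ 780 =-0.00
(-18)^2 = 324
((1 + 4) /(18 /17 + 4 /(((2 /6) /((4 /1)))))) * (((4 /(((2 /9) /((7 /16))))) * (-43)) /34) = -4515 /4448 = -1.02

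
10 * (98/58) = 490/29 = 16.90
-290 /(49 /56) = -2320 /7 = -331.43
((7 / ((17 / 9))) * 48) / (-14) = -216 / 17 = -12.71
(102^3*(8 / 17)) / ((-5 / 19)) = -9488448 / 5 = -1897689.60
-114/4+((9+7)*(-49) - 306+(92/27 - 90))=-65075/54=-1205.09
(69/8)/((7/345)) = 23805/56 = 425.09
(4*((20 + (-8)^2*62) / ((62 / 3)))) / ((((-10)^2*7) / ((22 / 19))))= 131604 / 103075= 1.28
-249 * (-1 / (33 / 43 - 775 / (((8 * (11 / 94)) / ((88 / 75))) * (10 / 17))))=-160605 / 1064572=-0.15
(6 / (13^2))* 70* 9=3780 / 169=22.37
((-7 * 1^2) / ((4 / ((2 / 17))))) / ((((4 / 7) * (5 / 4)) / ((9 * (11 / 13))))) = -4851 / 2210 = -2.20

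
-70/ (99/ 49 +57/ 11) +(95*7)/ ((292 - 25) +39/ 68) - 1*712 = -564462691/ 784811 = -719.23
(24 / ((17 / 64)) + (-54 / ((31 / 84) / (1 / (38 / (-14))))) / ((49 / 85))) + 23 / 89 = 164084995 / 891157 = 184.13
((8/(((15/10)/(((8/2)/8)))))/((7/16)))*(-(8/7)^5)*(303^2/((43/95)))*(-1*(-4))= -48776148418560/5058907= -9641637.69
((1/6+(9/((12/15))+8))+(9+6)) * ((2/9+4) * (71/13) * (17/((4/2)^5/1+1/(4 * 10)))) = 27060940/64233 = 421.29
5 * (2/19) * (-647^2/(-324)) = 2093045/3078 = 680.00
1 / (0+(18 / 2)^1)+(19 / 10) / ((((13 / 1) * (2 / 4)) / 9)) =1604 / 585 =2.74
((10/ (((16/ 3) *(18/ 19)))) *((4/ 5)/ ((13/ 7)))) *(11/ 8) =1463/ 1248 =1.17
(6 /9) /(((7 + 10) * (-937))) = -2 /47787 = -0.00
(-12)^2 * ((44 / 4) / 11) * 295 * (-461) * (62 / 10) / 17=-121416336 / 17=-7142137.41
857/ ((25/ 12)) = 10284/ 25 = 411.36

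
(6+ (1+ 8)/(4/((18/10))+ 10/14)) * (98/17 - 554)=-3125928/629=-4969.68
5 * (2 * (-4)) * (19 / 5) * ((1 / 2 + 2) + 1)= -532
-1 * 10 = -10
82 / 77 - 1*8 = -534 / 77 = -6.94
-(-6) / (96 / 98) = 49 / 8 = 6.12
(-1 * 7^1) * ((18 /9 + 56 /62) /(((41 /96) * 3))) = -15.86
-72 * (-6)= 432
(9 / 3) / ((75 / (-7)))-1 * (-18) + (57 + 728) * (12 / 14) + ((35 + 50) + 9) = 137301 / 175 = 784.58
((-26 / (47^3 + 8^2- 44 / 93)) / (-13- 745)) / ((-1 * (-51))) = 403 / 62248703021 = 0.00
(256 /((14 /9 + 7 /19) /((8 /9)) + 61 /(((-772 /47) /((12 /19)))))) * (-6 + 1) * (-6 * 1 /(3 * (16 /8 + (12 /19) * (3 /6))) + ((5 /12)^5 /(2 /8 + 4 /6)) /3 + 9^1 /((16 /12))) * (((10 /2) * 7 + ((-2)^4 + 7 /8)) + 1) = 2202261.26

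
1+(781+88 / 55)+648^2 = 2103438 / 5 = 420687.60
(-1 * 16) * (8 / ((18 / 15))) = -320 / 3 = -106.67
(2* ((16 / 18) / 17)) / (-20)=-4 / 765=-0.01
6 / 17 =0.35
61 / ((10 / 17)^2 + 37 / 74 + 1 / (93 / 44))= 3278994 / 70909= 46.24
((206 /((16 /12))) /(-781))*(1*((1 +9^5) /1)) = -9123225 /781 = -11681.47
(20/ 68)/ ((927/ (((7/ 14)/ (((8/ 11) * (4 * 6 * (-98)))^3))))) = -6655/ 209961933946748928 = -0.00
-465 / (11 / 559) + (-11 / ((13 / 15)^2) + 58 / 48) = -1054895849 / 44616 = -23643.89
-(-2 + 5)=-3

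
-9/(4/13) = -117/4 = -29.25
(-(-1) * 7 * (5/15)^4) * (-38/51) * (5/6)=-665/12393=-0.05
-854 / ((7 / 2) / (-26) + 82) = -44408 / 4257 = -10.43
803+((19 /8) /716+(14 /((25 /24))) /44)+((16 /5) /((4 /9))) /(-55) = 1265165769 /1575200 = 803.18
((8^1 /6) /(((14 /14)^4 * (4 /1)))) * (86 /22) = 1.30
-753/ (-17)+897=16002/ 17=941.29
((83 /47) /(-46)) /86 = -83 /185932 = -0.00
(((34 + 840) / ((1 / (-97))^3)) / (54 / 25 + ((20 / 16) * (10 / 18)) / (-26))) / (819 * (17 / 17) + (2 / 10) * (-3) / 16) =-497749950048000 / 1090181041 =-456575.50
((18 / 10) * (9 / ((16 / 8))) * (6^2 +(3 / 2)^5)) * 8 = 22599 / 8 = 2824.88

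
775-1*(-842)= 1617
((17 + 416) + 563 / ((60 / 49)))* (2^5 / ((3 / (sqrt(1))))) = 428536 / 45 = 9523.02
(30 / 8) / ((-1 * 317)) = -15 / 1268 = -0.01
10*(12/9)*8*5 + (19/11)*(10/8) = 70685/132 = 535.49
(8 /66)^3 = 64 /35937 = 0.00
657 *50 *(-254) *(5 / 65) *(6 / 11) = -50063400 / 143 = -350093.71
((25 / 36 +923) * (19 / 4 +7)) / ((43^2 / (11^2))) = 189109811 / 266256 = 710.26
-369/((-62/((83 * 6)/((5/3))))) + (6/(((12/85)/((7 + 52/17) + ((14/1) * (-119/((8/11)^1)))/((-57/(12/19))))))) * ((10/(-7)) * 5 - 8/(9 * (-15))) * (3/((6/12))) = -219404601391/3525165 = -62239.53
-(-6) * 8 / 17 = 48 / 17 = 2.82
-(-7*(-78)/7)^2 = -6084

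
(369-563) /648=-97 /324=-0.30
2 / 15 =0.13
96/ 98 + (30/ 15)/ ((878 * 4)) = 84337/ 86044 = 0.98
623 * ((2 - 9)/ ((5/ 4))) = -17444/ 5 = -3488.80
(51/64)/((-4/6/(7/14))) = -153/256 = -0.60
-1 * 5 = -5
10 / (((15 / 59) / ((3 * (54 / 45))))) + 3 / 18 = 4253 / 30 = 141.77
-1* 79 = -79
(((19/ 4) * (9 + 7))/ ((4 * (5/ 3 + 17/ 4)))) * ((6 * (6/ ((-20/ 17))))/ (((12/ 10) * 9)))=-646/ 71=-9.10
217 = 217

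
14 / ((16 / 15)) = 105 / 8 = 13.12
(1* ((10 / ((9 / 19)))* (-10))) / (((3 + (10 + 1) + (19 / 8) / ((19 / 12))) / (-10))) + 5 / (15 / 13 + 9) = 1678045 / 12276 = 136.69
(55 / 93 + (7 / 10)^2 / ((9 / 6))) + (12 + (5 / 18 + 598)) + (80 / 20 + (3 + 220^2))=341901916 / 6975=49018.20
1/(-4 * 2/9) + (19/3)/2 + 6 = 193/24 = 8.04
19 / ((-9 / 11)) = -209 / 9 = -23.22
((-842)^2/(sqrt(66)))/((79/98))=108255.81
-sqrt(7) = -2.65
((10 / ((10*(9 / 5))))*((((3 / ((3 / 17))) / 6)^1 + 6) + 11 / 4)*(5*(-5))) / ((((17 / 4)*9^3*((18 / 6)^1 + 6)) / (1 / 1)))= -17375 / 3011499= -0.01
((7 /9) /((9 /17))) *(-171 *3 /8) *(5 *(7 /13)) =-79135 /312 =-253.64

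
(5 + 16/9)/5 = 61/45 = 1.36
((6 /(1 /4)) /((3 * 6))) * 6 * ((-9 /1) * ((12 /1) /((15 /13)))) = -748.80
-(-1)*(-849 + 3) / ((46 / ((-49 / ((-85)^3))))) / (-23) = 20727 / 324872125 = 0.00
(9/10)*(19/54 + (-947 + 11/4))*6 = -101941/20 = -5097.05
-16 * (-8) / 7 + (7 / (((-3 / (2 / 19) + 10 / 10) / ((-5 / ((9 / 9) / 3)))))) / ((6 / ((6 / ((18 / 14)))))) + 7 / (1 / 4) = 11378 / 231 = 49.26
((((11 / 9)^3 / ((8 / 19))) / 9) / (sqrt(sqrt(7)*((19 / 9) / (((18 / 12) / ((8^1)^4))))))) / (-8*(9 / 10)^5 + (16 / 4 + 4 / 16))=-4159375*sqrt(114)*7^(3 / 4) / 23216772096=-0.01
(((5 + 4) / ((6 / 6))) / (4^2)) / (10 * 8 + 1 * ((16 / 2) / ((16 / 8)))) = 3 / 448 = 0.01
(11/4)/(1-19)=-11/72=-0.15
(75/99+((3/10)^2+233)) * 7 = 5401879/3300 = 1636.93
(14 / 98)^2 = 1 / 49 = 0.02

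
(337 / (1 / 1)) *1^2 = 337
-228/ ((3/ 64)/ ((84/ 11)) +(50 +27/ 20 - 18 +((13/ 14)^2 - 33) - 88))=14300160/ 5442943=2.63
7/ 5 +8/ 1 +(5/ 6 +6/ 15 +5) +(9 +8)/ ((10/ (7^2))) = 1484/ 15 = 98.93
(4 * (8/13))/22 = 0.11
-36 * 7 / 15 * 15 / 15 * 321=-26964 / 5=-5392.80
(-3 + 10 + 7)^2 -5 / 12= 2347 / 12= 195.58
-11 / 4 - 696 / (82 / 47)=-401.68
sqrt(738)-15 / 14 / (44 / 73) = -1095 / 616+3 * sqrt(82) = 25.39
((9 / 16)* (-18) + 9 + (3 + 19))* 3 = 501 / 8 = 62.62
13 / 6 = 2.17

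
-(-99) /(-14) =-99 /14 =-7.07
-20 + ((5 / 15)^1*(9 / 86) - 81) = -100.97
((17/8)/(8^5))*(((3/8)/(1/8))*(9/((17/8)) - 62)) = -1473/131072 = -0.01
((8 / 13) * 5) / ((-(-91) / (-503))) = -20120 / 1183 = -17.01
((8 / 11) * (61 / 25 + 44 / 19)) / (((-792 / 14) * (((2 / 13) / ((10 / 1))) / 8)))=-365456 / 11495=-31.79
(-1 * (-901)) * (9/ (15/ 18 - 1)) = -48654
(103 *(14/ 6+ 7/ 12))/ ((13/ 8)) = 7210/ 39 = 184.87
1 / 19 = 0.05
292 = 292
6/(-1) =-6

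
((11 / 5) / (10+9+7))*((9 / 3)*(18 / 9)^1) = 33 / 65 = 0.51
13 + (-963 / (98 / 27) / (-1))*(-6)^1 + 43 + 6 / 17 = -1279109 / 833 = -1535.55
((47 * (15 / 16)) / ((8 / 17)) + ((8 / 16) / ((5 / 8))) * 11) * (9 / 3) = 196671 / 640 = 307.30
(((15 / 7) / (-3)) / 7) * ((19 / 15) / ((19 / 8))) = -8 / 147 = -0.05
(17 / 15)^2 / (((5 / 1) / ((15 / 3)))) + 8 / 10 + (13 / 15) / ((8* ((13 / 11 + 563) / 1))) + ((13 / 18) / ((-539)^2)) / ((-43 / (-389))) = 290914439102171 / 139550135432400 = 2.08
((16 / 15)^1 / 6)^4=4096 / 4100625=0.00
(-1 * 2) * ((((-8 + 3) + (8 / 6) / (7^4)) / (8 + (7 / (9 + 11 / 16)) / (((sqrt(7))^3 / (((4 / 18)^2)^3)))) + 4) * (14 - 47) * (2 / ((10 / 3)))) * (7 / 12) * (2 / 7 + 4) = 334.13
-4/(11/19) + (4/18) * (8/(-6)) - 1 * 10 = -5110/297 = -17.21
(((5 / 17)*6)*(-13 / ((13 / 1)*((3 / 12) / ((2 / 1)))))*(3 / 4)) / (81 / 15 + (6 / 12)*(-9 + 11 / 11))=-900 / 119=-7.56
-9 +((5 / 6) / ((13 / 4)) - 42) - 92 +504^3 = 4992932929 / 39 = 128023921.26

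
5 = 5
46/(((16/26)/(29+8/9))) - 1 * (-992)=116143/36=3226.19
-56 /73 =-0.77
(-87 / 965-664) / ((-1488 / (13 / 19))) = 8331011 / 27282480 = 0.31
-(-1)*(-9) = -9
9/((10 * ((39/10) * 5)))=3/65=0.05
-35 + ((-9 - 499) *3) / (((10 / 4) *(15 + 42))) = -4341 / 95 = -45.69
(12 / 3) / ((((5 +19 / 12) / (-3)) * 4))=-0.46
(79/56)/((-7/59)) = -4661/392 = -11.89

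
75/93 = 25/31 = 0.81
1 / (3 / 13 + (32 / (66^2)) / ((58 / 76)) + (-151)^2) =410553 / 9361117648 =0.00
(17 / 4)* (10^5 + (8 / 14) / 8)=23800017 / 56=425000.30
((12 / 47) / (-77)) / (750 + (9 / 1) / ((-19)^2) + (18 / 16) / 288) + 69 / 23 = 3.00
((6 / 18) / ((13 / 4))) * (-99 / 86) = -66 / 559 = -0.12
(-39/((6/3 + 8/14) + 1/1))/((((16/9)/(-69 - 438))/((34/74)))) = 21176883/14800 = 1430.87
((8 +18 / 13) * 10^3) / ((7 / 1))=122000 / 91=1340.66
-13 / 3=-4.33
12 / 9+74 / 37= 10 / 3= 3.33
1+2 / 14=8 / 7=1.14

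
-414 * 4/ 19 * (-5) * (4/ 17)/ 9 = 3680/ 323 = 11.39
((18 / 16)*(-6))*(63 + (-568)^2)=-8712549 / 4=-2178137.25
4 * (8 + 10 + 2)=80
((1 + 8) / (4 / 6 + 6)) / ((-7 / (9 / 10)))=-0.17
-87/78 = -29/26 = -1.12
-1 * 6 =-6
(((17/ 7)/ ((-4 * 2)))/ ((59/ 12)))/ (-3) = 0.02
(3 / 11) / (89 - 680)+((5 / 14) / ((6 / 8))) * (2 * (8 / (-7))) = -346867 / 318549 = -1.09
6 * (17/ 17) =6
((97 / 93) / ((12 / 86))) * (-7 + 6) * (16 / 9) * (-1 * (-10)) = -132.89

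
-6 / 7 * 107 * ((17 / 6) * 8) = -14552 / 7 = -2078.86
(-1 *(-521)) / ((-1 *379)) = -521 / 379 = -1.37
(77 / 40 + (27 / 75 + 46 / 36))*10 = 6413 / 180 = 35.63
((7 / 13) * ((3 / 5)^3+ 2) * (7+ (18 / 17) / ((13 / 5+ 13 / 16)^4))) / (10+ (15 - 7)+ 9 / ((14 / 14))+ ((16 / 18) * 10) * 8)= 20366619794987 / 238962921686125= 0.09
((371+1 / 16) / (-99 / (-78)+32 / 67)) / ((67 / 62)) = 2392611 / 12172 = 196.57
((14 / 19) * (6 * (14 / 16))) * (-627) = -4851 / 2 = -2425.50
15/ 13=1.15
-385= -385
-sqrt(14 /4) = -1.87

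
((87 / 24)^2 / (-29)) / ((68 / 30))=-435 / 2176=-0.20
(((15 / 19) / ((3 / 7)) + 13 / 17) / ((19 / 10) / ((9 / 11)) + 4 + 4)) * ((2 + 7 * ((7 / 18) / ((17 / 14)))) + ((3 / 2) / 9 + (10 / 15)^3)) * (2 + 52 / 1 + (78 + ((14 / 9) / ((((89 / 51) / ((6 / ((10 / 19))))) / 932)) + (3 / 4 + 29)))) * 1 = 31176429191369 / 2724008226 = 11445.06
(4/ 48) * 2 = 1/ 6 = 0.17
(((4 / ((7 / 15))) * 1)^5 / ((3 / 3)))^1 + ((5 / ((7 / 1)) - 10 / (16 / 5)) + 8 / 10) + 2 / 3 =93310096007 / 2016840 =46265.49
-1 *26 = -26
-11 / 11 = -1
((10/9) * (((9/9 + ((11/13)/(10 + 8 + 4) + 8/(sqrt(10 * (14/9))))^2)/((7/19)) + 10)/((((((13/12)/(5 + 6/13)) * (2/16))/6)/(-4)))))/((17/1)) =-35951591808/23791313 - 8288256 * sqrt(35)/1830101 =-1537.92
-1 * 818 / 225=-818 / 225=-3.64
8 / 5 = 1.60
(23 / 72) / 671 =23 / 48312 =0.00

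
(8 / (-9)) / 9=-8 / 81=-0.10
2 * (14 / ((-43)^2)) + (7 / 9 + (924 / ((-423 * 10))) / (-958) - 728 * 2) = -2725884981946 / 1873194165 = -1455.21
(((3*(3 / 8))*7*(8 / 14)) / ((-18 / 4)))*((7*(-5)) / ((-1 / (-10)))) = 350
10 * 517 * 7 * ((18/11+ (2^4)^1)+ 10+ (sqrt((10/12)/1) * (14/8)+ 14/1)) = 1564634.40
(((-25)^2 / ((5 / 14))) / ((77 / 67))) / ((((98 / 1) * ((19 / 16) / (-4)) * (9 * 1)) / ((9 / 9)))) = -536000 / 92169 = -5.82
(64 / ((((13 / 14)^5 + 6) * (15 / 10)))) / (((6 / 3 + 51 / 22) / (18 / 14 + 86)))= 132195295232 / 1025497545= 128.91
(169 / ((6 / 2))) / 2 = 169 / 6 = 28.17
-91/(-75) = 91/75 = 1.21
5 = 5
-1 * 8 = -8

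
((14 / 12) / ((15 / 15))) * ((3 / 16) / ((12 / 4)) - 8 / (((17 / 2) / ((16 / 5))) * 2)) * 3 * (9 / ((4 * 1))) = -123669 / 10880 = -11.37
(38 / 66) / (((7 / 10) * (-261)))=-190 / 60291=-0.00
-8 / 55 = -0.15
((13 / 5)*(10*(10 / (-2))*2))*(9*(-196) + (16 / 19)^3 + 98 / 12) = 9390548570 / 20577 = 456361.40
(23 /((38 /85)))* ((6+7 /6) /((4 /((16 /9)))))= 84065 /513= 163.87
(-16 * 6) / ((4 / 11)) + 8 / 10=-1316 / 5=-263.20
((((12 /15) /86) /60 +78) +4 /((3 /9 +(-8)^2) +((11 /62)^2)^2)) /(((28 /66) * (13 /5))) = 15795183181505981 /223187876098460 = 70.77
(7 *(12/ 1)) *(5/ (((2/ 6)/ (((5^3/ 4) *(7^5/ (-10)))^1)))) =-66177562.50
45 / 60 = 0.75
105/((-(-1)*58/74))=3885/29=133.97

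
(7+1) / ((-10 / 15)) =-12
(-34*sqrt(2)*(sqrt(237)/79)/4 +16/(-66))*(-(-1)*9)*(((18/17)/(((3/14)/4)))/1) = -1512*sqrt(474)/79 - 8064/187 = -459.81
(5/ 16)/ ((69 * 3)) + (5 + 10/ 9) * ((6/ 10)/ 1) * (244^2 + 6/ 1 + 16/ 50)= 18077048477/ 82800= 218321.84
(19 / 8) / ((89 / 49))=931 / 712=1.31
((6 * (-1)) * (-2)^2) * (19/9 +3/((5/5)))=-368/3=-122.67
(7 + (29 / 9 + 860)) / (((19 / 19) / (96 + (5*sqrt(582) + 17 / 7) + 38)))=39160*sqrt(582) / 9 + 7479560 / 63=223692.32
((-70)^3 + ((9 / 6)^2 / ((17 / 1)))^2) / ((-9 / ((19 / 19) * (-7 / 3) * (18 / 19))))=-11102223433 / 131784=-84245.61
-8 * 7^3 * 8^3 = -1404928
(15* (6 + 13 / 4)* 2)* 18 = 4995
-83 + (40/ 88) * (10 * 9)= -463/ 11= -42.09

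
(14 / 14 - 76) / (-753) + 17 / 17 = 276 / 251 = 1.10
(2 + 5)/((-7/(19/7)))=-19/7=-2.71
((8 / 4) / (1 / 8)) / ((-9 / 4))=-64 / 9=-7.11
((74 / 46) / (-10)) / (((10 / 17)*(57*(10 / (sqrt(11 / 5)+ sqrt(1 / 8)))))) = -629*sqrt(55) / 6555000 - 629*sqrt(2) / 5244000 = -0.00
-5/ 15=-1/ 3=-0.33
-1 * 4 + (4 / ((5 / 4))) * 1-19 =-99 / 5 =-19.80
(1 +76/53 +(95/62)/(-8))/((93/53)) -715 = -32922571/46128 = -713.72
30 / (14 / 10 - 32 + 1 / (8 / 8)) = -75 / 74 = -1.01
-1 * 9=-9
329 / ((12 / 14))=2303 / 6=383.83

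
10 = 10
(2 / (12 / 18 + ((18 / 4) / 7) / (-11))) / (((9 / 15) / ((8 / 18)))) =6160 / 2529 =2.44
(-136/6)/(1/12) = -272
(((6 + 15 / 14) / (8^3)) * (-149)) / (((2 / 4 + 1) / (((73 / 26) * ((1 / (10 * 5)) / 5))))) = -358941 / 23296000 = -0.02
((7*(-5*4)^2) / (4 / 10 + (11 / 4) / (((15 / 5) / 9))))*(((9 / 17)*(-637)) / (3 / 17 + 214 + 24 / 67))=-4302043200 / 8454683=-508.84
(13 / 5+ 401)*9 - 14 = 18092 / 5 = 3618.40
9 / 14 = 0.64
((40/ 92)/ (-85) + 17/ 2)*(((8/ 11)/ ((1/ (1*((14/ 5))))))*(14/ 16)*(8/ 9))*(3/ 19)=2604056/ 1225785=2.12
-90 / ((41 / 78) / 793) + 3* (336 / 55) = -306135972 / 2255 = -135758.75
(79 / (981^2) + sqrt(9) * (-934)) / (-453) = 2696535443 / 435949533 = 6.19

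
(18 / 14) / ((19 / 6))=54 / 133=0.41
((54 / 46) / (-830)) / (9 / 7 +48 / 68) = -1071 / 1508110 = -0.00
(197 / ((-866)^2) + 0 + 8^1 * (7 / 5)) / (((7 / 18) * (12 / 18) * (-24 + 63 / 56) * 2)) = -0.94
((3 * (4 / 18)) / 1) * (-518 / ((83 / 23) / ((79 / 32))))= -236.25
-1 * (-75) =75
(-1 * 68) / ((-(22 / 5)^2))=3.51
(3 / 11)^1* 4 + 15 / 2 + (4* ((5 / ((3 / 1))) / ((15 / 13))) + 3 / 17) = 48959 / 3366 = 14.55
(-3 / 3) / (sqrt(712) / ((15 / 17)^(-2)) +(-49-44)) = 14450 * sqrt(178) / 76258681 +2589151 / 228776043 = 0.01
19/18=1.06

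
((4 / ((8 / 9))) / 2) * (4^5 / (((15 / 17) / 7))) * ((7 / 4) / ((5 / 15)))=479808 / 5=95961.60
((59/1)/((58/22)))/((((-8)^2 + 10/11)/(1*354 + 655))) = 7203251/20706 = 347.88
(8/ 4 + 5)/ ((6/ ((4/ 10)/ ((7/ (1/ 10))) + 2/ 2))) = 88/ 75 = 1.17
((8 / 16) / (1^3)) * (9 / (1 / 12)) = 54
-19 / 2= -9.50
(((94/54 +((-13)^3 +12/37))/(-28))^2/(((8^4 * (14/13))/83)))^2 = 105136007393293346405025000625/7863756917944232743796736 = 13369.69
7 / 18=0.39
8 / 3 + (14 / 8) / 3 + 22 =101 / 4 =25.25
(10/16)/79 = 5/632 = 0.01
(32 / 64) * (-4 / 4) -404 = -404.50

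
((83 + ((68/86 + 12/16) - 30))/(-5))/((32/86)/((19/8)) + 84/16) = -178239/88345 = -2.02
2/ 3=0.67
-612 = -612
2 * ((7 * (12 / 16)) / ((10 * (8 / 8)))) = 21 / 20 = 1.05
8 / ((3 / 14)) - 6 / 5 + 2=572 / 15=38.13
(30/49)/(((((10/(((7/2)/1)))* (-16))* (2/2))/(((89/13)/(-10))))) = 267/29120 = 0.01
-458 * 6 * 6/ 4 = -4122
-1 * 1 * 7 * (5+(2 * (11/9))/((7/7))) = -469/9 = -52.11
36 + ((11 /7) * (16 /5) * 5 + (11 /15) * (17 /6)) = 39829 /630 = 63.22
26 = 26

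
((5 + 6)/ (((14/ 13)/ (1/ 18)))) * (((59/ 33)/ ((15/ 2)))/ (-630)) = -767/ 3572100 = -0.00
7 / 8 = 0.88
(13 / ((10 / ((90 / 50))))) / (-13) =-9 / 50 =-0.18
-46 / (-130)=23 / 65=0.35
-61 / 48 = -1.27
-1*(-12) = 12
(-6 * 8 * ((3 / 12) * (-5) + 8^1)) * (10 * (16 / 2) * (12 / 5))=-62208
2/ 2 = 1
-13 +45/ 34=-397/ 34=-11.68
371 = 371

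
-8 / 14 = -4 / 7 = -0.57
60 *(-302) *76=-1377120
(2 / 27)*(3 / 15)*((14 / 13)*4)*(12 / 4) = 112 / 585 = 0.19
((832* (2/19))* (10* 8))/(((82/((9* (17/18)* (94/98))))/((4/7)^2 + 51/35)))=122317312/98441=1242.54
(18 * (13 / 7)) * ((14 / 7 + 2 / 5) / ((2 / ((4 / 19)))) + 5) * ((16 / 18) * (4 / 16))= 25948 / 665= 39.02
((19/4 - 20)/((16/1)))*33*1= -2013/64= -31.45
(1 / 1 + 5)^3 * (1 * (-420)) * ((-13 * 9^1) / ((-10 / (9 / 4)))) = -2388204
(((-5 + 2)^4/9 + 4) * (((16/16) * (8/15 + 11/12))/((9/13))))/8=4901/1440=3.40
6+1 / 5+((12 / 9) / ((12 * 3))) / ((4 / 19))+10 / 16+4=11881 / 1080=11.00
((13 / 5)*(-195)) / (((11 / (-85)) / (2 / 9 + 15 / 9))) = 244205 / 33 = 7400.15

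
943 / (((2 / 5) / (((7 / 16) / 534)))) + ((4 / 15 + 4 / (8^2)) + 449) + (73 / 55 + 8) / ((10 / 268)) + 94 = 1245650697 / 1566400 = 795.23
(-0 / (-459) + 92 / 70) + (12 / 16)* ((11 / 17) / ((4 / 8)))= 2719 / 1190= 2.28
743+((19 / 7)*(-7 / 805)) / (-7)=743.00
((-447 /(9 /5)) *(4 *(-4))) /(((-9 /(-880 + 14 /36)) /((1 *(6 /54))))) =94364680 /2187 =43148.00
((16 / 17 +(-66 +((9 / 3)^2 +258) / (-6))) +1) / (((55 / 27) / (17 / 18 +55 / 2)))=-1417344 / 935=-1515.88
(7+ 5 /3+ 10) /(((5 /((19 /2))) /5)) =532 /3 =177.33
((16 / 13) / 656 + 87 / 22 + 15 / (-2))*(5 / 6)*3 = -51940 / 5863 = -8.86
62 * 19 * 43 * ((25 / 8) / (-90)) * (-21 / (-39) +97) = -171552.54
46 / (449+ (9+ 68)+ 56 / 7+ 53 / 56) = 2576 / 29957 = 0.09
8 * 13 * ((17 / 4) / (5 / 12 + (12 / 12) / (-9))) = 15912 / 11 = 1446.55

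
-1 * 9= -9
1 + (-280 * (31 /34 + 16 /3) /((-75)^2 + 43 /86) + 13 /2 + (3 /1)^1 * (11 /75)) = 218880997 /28690050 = 7.63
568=568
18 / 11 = 1.64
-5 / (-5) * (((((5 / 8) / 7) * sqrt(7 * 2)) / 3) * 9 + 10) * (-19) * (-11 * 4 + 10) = 4845 * sqrt(14) / 28 + 6460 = 7107.44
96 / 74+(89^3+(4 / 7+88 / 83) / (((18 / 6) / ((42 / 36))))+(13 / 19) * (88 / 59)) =7280790295267 / 10327773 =704971.95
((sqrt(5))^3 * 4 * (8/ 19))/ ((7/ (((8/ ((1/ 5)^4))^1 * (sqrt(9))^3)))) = 21600000 * sqrt(5)/ 133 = 363150.89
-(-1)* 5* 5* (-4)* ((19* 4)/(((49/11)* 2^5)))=-5225/98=-53.32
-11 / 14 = -0.79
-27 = -27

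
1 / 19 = 0.05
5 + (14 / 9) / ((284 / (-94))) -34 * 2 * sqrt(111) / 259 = 2866 / 639 -68 * sqrt(111) / 259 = 1.72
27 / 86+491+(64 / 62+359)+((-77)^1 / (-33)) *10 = 874.68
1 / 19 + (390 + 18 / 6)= 7468 / 19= 393.05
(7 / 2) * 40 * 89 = 12460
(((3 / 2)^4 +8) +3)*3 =48.19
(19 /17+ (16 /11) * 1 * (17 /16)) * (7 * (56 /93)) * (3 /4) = 48804 /5797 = 8.42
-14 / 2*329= -2303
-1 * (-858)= 858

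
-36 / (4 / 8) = -72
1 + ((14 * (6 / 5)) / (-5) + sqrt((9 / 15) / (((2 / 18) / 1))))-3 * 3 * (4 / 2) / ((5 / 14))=-1319 / 25 + 3 * sqrt(15) / 5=-50.44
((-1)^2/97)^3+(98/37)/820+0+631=8736397113857/13845249410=631.00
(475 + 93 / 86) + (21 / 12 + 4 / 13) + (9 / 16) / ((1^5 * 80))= 342123111 / 715520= 478.15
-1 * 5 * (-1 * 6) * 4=120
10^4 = 10000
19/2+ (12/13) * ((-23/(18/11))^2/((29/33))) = 1472665/6786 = 217.02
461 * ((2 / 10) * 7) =3227 / 5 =645.40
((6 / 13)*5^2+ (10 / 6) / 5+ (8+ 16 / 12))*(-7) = -5789 / 39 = -148.44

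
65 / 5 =13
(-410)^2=168100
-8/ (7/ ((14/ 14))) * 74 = -592/ 7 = -84.57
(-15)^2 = 225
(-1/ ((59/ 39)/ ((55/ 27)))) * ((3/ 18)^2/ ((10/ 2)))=-143/ 19116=-0.01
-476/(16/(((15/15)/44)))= -119/176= -0.68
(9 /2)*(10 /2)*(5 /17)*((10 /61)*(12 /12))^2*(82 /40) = 46125 /126514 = 0.36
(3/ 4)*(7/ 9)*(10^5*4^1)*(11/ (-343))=-7482.99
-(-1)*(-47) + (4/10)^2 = -1171/25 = -46.84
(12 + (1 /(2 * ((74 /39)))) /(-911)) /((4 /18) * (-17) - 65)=-14561073 /83458532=-0.17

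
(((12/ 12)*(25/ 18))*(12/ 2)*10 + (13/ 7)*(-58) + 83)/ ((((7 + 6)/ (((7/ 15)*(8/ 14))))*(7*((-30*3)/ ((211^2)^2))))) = -4879978063742/ 1289925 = -3783148.68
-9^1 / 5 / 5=-9 / 25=-0.36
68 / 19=3.58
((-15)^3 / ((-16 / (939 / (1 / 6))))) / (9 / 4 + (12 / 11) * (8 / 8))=34860375 / 98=355718.11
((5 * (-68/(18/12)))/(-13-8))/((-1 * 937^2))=-680/55312047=-0.00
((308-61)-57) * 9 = 1710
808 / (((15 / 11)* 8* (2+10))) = 1111 / 180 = 6.17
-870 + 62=-808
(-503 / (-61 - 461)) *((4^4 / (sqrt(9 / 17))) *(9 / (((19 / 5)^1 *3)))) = 321920 *sqrt(17) / 4959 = 267.66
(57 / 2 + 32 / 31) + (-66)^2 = 271903 / 62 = 4385.53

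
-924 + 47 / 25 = -23053 / 25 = -922.12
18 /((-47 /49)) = -882 /47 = -18.77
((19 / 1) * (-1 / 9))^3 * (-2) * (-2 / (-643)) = 27436 / 468747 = 0.06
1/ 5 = 0.20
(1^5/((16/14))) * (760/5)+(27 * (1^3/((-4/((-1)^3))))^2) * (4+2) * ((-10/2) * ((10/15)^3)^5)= 23540071/177147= 132.88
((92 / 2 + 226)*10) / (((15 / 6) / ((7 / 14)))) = 544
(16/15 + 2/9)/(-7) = -58/315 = -0.18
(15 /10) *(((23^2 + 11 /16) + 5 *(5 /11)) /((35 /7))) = 56175 /352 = 159.59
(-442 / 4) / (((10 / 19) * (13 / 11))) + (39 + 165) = 527 / 20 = 26.35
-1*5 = -5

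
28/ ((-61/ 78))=-2184/ 61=-35.80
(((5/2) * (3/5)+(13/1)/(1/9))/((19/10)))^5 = 2336639702990625/2476099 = 943677818.61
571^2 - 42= 325999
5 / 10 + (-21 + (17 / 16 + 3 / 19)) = -5861 / 304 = -19.28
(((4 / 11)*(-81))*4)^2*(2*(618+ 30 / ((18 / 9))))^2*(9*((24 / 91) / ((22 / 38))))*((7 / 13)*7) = 77336196052082688 / 224939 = 343809637510.98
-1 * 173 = -173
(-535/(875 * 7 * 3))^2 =11449/13505625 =0.00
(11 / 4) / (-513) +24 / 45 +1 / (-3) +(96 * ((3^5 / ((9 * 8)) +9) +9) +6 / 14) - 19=146054819 / 71820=2033.62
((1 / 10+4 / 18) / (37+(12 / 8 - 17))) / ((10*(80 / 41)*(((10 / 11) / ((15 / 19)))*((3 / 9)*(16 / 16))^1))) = 13079 / 6536000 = 0.00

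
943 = 943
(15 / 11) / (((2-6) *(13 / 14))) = -105 / 286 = -0.37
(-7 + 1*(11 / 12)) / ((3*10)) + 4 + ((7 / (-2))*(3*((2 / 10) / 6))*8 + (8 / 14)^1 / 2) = 1.28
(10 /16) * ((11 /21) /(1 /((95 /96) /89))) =5225 /1435392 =0.00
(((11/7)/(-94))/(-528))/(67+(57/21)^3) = 49/134638080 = 0.00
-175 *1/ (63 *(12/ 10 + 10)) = -125/ 504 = -0.25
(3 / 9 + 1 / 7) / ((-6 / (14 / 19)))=-10 / 171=-0.06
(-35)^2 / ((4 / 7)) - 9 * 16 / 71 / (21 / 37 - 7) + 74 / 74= 72494627 / 33796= 2145.07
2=2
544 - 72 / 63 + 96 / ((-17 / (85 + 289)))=-10984 / 7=-1569.14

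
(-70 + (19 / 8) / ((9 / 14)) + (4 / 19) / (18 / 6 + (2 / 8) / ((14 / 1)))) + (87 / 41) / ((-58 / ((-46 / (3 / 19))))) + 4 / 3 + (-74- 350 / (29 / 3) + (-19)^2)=27014435251 / 137443644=196.55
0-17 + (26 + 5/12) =113/12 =9.42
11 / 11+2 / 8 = 5 / 4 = 1.25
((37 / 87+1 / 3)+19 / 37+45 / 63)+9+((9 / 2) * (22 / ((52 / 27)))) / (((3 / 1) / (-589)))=-3937474301 / 390572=-10081.30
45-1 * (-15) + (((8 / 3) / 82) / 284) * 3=174661 / 2911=60.00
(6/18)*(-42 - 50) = -92/3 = -30.67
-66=-66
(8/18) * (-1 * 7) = -28/9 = -3.11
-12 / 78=-2 / 13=-0.15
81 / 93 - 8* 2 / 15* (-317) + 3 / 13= 2050676 / 6045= 339.24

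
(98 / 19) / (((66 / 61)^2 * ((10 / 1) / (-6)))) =-182329 / 68970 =-2.64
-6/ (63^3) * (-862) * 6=3448/ 27783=0.12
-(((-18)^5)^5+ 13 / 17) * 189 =77396862044760195220899806507431527 / 17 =4552756590868246777699989000000000.00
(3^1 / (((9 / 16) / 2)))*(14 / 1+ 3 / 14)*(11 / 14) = 17512 / 147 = 119.13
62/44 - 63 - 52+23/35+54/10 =-82801/770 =-107.53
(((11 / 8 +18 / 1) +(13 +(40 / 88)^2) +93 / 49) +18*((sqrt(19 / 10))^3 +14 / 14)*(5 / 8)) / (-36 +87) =57*sqrt(190) / 1360 +723015 / 806344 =1.47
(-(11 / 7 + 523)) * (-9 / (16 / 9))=37179 / 14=2655.64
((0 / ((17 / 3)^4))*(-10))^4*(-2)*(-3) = 0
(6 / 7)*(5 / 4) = 15 / 14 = 1.07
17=17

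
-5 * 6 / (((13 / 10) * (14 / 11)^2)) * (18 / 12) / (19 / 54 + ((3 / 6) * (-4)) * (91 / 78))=735075 / 68159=10.78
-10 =-10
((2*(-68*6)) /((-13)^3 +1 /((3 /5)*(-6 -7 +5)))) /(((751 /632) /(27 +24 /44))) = 3750257664 /435627313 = 8.61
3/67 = 0.04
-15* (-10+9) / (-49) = -15 / 49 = -0.31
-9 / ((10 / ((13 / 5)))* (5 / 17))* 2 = -1989 / 125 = -15.91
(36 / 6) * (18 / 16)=6.75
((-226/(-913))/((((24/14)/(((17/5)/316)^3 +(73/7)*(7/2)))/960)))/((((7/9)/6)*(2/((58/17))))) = 12738090957549327/191311457975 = 66583.00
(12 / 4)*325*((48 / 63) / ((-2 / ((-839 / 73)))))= 2181400 / 511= 4268.88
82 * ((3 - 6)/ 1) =-246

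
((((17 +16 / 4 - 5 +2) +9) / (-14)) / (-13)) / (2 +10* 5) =27 / 9464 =0.00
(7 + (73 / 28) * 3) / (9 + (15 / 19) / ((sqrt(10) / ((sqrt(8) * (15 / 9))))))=1348335 / 804748 -39425 * sqrt(5) / 402374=1.46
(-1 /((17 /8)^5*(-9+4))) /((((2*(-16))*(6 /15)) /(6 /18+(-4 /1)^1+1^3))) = 4096 /4259571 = 0.00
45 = 45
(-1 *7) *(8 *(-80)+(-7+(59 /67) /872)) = 264601883 /58424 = 4528.99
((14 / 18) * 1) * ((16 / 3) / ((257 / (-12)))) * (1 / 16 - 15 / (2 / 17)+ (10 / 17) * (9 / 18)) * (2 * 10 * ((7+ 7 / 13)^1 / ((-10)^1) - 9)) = -2455669664 / 511173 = -4803.99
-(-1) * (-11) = -11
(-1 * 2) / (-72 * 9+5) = 2 / 643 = 0.00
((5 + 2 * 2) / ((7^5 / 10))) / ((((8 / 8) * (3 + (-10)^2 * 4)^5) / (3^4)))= 7290 / 178655105109218101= 0.00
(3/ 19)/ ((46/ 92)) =6/ 19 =0.32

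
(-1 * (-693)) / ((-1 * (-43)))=693 / 43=16.12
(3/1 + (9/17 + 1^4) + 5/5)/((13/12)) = 1128/221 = 5.10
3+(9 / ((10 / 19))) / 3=87 / 10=8.70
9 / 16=0.56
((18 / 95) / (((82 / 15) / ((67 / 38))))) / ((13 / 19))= 1809 / 20254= 0.09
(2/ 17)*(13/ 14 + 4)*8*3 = 13.92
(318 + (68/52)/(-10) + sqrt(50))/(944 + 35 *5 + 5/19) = 95 *sqrt(2)/21266 + 25327/89180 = 0.29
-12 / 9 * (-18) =24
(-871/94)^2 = 758641/8836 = 85.86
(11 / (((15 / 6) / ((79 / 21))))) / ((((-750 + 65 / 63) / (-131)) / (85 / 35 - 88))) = -409137366 / 1651475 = -247.74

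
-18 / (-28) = 9 / 14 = 0.64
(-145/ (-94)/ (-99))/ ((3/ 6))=-145/ 4653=-0.03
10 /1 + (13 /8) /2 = 173 /16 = 10.81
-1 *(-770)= 770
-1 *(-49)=49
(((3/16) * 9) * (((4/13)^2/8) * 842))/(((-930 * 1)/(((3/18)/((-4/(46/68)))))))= 29049/57000320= 0.00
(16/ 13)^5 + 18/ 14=10681669/ 2599051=4.11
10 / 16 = 5 / 8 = 0.62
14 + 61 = 75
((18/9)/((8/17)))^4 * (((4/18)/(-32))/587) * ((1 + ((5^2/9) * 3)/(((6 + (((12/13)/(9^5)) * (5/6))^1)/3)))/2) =-1987528941397/199332744855552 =-0.01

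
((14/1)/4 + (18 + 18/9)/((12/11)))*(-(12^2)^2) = -452736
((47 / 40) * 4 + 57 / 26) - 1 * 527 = -33807 / 65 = -520.11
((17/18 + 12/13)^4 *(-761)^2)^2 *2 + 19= 446056757276234370534093242590273/4494660193026027648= 99241486145791.79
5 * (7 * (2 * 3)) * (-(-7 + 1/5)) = 1428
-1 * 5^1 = -5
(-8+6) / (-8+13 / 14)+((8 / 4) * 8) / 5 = 1724 / 495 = 3.48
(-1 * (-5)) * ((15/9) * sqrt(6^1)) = 25 * sqrt(6)/3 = 20.41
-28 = -28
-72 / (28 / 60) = -1080 / 7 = -154.29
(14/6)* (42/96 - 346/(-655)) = 70847/31440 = 2.25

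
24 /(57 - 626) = -24 /569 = -0.04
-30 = -30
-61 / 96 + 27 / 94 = -1571 / 4512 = -0.35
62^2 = 3844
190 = 190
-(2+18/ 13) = -44/ 13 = -3.38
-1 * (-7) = 7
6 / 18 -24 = -71 / 3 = -23.67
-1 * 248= -248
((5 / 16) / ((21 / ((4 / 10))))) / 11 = 1 / 1848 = 0.00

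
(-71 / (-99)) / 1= 0.72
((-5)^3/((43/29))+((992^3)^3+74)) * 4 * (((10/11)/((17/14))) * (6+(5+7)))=403212546289068770255049510870240/8041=50144577327331024779884280000.00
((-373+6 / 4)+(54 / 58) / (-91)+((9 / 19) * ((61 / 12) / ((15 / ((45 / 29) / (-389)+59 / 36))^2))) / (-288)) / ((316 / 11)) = -100686794667524276534741 / 7785670473253035417600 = -12.93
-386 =-386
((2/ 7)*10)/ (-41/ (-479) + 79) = 4790/ 132587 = 0.04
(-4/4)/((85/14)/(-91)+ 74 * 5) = -1274/471295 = -0.00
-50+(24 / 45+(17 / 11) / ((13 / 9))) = -103811 / 2145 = -48.40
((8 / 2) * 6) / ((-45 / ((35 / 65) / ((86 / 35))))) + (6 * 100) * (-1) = -1006396 / 1677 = -600.12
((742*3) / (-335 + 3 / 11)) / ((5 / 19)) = -33231 / 1315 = -25.27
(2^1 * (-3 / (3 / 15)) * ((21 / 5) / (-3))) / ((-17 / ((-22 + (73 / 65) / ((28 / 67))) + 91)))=-391413 / 2210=-177.11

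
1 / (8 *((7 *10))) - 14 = -7839 / 560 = -14.00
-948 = -948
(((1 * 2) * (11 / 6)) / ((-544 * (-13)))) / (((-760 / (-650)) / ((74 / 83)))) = 2035 / 5147328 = 0.00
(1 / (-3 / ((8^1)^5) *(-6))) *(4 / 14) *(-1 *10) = -327680 / 63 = -5201.27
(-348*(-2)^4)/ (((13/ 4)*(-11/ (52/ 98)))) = 44544/ 539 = 82.64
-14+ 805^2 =648011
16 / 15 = 1.07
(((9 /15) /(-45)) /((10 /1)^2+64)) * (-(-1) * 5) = -1 /2460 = -0.00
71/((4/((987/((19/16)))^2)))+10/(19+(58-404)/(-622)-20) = 305436490229/24909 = 12262093.63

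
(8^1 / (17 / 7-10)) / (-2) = 28 / 53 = 0.53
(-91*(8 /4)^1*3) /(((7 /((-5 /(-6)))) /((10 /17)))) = -650 /17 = -38.24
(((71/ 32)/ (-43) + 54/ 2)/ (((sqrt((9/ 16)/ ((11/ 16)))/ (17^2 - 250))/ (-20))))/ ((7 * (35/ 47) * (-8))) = 22656491 * sqrt(11)/ 134848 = 557.24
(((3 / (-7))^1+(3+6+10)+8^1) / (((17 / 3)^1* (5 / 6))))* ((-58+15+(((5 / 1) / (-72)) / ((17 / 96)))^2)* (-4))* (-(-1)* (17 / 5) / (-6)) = -27637864 / 50575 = -546.47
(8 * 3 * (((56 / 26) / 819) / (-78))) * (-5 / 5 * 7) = 112 / 19773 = 0.01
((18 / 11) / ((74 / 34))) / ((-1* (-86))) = 153 / 17501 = 0.01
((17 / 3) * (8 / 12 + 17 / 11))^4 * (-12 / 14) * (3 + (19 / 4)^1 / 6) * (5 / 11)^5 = -96356385391540625 / 61881979202604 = -1557.10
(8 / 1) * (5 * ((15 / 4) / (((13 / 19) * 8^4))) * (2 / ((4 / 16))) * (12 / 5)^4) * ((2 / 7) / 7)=9234 / 15925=0.58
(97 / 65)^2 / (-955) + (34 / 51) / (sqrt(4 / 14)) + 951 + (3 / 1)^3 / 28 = sqrt(14) / 3 + 107549329673 / 112976500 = 953.21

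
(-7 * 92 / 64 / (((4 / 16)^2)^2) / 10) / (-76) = 322 / 95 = 3.39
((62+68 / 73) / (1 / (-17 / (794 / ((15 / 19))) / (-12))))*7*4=1366715 / 550639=2.48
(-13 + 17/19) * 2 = -460/19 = -24.21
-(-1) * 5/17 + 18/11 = 361/187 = 1.93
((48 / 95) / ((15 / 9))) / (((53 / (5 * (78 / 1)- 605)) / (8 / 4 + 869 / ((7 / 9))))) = -9702864 / 7049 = -1376.49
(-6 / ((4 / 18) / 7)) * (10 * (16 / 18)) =-1680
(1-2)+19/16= 3/16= 0.19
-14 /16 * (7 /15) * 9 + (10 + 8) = 573 /40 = 14.32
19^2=361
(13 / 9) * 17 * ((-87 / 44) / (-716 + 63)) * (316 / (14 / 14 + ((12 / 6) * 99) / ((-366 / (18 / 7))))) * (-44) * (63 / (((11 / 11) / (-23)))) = -417688347804 / 109051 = -3830211.07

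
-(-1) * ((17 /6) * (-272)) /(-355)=2312 /1065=2.17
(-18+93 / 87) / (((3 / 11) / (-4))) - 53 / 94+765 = 8282335 / 8178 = 1012.76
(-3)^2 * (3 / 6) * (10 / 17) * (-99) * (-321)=1430055 / 17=84120.88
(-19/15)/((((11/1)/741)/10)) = -9386/11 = -853.27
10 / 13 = 0.77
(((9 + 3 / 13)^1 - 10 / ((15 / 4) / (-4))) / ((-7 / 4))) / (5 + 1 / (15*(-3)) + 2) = -23280 / 14287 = -1.63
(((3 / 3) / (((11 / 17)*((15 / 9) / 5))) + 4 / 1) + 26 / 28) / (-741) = -491 / 38038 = -0.01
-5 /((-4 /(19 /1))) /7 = 95 /28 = 3.39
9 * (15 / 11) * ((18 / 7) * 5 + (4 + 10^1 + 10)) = 34830 / 77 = 452.34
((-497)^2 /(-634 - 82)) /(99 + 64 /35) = -8645315 /2526764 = -3.42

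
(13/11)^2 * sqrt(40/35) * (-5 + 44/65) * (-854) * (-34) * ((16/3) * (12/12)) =-484884608 * sqrt(14)/1815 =-999598.94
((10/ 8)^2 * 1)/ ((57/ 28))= 175/ 228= 0.77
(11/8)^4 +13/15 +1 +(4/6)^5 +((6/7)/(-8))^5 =466122526741/83642388480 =5.57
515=515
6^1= 6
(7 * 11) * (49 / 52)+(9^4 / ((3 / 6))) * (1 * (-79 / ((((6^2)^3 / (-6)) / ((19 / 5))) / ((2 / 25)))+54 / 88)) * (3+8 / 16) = 8121507527 / 286000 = 28396.88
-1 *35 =-35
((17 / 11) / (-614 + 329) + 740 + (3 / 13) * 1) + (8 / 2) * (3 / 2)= 30412414 / 40755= 746.23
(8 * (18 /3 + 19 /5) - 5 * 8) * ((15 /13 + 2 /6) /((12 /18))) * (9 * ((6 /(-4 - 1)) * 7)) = -2104704 /325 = -6476.01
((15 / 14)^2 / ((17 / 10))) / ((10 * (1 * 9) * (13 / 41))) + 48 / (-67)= -2010493 / 2902172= -0.69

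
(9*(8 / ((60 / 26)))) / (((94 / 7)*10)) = 273 / 1175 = 0.23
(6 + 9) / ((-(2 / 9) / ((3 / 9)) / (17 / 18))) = -85 / 4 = -21.25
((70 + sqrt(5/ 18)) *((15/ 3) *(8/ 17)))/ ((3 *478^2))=5 *sqrt(10)/ 8739513 + 700/ 2913171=0.00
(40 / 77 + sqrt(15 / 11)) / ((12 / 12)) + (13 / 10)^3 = sqrt(165) / 11 + 209169 / 77000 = 3.88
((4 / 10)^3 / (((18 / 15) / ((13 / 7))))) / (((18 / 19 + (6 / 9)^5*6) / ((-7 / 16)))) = -6669 / 267400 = -0.02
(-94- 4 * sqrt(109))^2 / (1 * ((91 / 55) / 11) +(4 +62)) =454960 * sqrt(109) / 40021 +6400900 / 40021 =278.62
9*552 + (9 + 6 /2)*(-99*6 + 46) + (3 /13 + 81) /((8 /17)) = -18660 /13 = -1435.38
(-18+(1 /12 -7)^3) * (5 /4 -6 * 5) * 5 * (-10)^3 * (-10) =216663953125 /432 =501536928.53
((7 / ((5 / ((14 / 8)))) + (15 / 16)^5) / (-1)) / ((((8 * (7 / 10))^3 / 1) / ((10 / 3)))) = -2080241375 / 34527510528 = -0.06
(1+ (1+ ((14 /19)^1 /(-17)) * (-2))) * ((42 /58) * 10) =141540 /9367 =15.11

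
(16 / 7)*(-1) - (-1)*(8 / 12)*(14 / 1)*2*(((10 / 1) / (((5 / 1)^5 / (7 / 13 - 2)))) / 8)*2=-393724 / 170625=-2.31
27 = 27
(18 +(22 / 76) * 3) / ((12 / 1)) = 239 / 152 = 1.57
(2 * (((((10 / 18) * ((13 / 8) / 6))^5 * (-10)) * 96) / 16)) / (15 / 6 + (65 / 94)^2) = -2563081990625 / 824861191274496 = -0.00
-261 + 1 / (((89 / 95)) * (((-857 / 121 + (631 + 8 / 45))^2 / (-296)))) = -67060877564341179 / 256937429650289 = -261.00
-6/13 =-0.46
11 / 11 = 1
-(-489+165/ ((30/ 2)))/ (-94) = -239/ 47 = -5.09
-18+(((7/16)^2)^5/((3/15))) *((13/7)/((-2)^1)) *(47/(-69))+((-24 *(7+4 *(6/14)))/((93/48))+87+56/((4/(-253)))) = -3580.94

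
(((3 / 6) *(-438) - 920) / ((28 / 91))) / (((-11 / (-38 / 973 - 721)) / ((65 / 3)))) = -225076838935 / 42812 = -5257330.63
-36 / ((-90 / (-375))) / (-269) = 0.56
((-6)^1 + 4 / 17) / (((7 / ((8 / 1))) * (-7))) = 0.94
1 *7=7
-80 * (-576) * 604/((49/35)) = 139161600/7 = 19880228.57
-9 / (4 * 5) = -9 / 20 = -0.45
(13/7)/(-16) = -13/112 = -0.12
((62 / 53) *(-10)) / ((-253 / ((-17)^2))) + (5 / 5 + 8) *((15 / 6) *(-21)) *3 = -37656155 / 26818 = -1404.14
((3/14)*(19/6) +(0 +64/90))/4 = 1751/5040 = 0.35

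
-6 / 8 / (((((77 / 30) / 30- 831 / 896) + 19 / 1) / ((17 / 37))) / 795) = -2043468000 / 135444901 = -15.09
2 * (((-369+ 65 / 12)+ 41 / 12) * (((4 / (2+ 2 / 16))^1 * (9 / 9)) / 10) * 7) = -242032 / 255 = -949.15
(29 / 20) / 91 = 29 / 1820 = 0.02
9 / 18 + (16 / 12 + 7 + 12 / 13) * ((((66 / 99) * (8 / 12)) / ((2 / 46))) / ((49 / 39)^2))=870715 / 14406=60.44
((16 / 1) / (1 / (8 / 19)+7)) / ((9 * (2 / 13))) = 832 / 675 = 1.23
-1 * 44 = -44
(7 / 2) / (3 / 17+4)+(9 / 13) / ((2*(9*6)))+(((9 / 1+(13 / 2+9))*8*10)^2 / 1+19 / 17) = 723342916645 / 188292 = 3841601.96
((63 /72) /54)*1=7 /432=0.02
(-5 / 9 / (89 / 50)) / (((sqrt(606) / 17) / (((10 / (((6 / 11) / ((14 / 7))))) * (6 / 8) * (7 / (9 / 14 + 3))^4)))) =-317064055000 * sqrt(606) / 96584386959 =-80.81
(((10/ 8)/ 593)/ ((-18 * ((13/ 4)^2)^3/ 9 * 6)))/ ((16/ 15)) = -0.00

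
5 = 5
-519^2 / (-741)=89787 / 247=363.51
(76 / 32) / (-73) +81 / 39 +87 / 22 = 500983 / 83512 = 6.00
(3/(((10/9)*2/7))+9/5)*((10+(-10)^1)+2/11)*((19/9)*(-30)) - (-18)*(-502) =-100821/11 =-9165.55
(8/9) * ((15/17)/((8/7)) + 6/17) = 1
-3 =-3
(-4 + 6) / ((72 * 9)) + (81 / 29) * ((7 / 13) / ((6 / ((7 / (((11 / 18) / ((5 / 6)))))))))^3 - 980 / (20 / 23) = -61833907092757 / 54951697944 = -1125.24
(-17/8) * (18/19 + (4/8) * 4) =-119/19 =-6.26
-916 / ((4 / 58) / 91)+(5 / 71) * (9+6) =-85814927 / 71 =-1208660.94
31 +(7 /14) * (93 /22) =1457 /44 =33.11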